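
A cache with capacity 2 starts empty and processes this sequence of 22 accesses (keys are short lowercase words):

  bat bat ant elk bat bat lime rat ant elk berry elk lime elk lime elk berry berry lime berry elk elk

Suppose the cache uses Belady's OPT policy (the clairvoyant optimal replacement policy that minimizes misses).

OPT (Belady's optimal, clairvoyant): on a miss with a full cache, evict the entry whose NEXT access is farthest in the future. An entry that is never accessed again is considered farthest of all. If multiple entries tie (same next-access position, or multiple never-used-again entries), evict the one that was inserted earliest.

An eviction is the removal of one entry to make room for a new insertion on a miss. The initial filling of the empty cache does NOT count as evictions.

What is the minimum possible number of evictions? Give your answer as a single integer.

OPT (Belady) simulation (capacity=2):
  1. access bat: MISS. Cache: [bat]
  2. access bat: HIT. Next use of bat: step 5. Cache: [bat]
  3. access ant: MISS. Cache: [bat ant]
  4. access elk: MISS, evict ant (next use: step 9). Cache: [bat elk]
  5. access bat: HIT. Next use of bat: step 6. Cache: [bat elk]
  6. access bat: HIT. Next use of bat: never. Cache: [bat elk]
  7. access lime: MISS, evict bat (next use: never). Cache: [elk lime]
  8. access rat: MISS, evict lime (next use: step 13). Cache: [elk rat]
  9. access ant: MISS, evict rat (next use: never). Cache: [elk ant]
  10. access elk: HIT. Next use of elk: step 12. Cache: [elk ant]
  11. access berry: MISS, evict ant (next use: never). Cache: [elk berry]
  12. access elk: HIT. Next use of elk: step 14. Cache: [elk berry]
  13. access lime: MISS, evict berry (next use: step 17). Cache: [elk lime]
  14. access elk: HIT. Next use of elk: step 16. Cache: [elk lime]
  15. access lime: HIT. Next use of lime: step 19. Cache: [elk lime]
  16. access elk: HIT. Next use of elk: step 21. Cache: [elk lime]
  17. access berry: MISS, evict elk (next use: step 21). Cache: [lime berry]
  18. access berry: HIT. Next use of berry: step 20. Cache: [lime berry]
  19. access lime: HIT. Next use of lime: never. Cache: [lime berry]
  20. access berry: HIT. Next use of berry: never. Cache: [lime berry]
  21. access elk: MISS, evict lime (next use: never). Cache: [berry elk]
  22. access elk: HIT. Next use of elk: never. Cache: [berry elk]
Total: 12 hits, 10 misses, 8 evictions

Answer: 8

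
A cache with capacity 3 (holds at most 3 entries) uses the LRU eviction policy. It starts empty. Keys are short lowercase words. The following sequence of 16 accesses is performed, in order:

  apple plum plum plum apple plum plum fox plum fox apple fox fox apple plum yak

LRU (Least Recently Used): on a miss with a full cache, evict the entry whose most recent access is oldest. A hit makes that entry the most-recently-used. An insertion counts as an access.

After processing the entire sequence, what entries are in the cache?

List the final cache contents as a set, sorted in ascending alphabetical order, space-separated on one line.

Answer: apple plum yak

Derivation:
LRU simulation (capacity=3):
  1. access apple: MISS. Cache (LRU->MRU): [apple]
  2. access plum: MISS. Cache (LRU->MRU): [apple plum]
  3. access plum: HIT. Cache (LRU->MRU): [apple plum]
  4. access plum: HIT. Cache (LRU->MRU): [apple plum]
  5. access apple: HIT. Cache (LRU->MRU): [plum apple]
  6. access plum: HIT. Cache (LRU->MRU): [apple plum]
  7. access plum: HIT. Cache (LRU->MRU): [apple plum]
  8. access fox: MISS. Cache (LRU->MRU): [apple plum fox]
  9. access plum: HIT. Cache (LRU->MRU): [apple fox plum]
  10. access fox: HIT. Cache (LRU->MRU): [apple plum fox]
  11. access apple: HIT. Cache (LRU->MRU): [plum fox apple]
  12. access fox: HIT. Cache (LRU->MRU): [plum apple fox]
  13. access fox: HIT. Cache (LRU->MRU): [plum apple fox]
  14. access apple: HIT. Cache (LRU->MRU): [plum fox apple]
  15. access plum: HIT. Cache (LRU->MRU): [fox apple plum]
  16. access yak: MISS, evict fox. Cache (LRU->MRU): [apple plum yak]
Total: 12 hits, 4 misses, 1 evictions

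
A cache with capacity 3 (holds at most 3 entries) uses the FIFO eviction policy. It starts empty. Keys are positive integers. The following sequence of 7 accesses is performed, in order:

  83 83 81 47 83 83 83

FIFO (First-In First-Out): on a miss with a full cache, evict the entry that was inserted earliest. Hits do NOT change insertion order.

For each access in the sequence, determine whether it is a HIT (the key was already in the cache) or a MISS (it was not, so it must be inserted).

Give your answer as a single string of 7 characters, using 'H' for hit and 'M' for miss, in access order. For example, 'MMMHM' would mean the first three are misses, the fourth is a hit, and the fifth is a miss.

FIFO simulation (capacity=3):
  1. access 83: MISS. Cache (old->new): [83]
  2. access 83: HIT. Cache (old->new): [83]
  3. access 81: MISS. Cache (old->new): [83 81]
  4. access 47: MISS. Cache (old->new): [83 81 47]
  5. access 83: HIT. Cache (old->new): [83 81 47]
  6. access 83: HIT. Cache (old->new): [83 81 47]
  7. access 83: HIT. Cache (old->new): [83 81 47]
Total: 4 hits, 3 misses, 0 evictions

Answer: MHMMHHH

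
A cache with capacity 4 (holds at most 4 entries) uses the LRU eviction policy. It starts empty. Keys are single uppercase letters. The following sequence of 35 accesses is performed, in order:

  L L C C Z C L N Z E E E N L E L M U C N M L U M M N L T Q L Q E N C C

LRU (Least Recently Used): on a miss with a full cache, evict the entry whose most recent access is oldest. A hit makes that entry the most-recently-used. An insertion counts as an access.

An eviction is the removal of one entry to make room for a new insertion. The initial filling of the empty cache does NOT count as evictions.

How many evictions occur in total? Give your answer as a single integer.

Answer: 12

Derivation:
LRU simulation (capacity=4):
  1. access L: MISS. Cache (LRU->MRU): [L]
  2. access L: HIT. Cache (LRU->MRU): [L]
  3. access C: MISS. Cache (LRU->MRU): [L C]
  4. access C: HIT. Cache (LRU->MRU): [L C]
  5. access Z: MISS. Cache (LRU->MRU): [L C Z]
  6. access C: HIT. Cache (LRU->MRU): [L Z C]
  7. access L: HIT. Cache (LRU->MRU): [Z C L]
  8. access N: MISS. Cache (LRU->MRU): [Z C L N]
  9. access Z: HIT. Cache (LRU->MRU): [C L N Z]
  10. access E: MISS, evict C. Cache (LRU->MRU): [L N Z E]
  11. access E: HIT. Cache (LRU->MRU): [L N Z E]
  12. access E: HIT. Cache (LRU->MRU): [L N Z E]
  13. access N: HIT. Cache (LRU->MRU): [L Z E N]
  14. access L: HIT. Cache (LRU->MRU): [Z E N L]
  15. access E: HIT. Cache (LRU->MRU): [Z N L E]
  16. access L: HIT. Cache (LRU->MRU): [Z N E L]
  17. access M: MISS, evict Z. Cache (LRU->MRU): [N E L M]
  18. access U: MISS, evict N. Cache (LRU->MRU): [E L M U]
  19. access C: MISS, evict E. Cache (LRU->MRU): [L M U C]
  20. access N: MISS, evict L. Cache (LRU->MRU): [M U C N]
  21. access M: HIT. Cache (LRU->MRU): [U C N M]
  22. access L: MISS, evict U. Cache (LRU->MRU): [C N M L]
  23. access U: MISS, evict C. Cache (LRU->MRU): [N M L U]
  24. access M: HIT. Cache (LRU->MRU): [N L U M]
  25. access M: HIT. Cache (LRU->MRU): [N L U M]
  26. access N: HIT. Cache (LRU->MRU): [L U M N]
  27. access L: HIT. Cache (LRU->MRU): [U M N L]
  28. access T: MISS, evict U. Cache (LRU->MRU): [M N L T]
  29. access Q: MISS, evict M. Cache (LRU->MRU): [N L T Q]
  30. access L: HIT. Cache (LRU->MRU): [N T Q L]
  31. access Q: HIT. Cache (LRU->MRU): [N T L Q]
  32. access E: MISS, evict N. Cache (LRU->MRU): [T L Q E]
  33. access N: MISS, evict T. Cache (LRU->MRU): [L Q E N]
  34. access C: MISS, evict L. Cache (LRU->MRU): [Q E N C]
  35. access C: HIT. Cache (LRU->MRU): [Q E N C]
Total: 19 hits, 16 misses, 12 evictions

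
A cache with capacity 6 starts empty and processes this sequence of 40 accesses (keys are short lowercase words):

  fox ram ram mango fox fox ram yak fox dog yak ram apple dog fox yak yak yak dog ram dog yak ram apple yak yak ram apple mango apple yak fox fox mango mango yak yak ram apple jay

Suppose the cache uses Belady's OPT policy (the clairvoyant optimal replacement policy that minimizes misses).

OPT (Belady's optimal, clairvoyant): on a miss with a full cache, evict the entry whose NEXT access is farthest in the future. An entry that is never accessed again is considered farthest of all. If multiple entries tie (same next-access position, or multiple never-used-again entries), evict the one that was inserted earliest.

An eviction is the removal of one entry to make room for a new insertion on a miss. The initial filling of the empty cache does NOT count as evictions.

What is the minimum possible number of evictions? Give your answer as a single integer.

Answer: 1

Derivation:
OPT (Belady) simulation (capacity=6):
  1. access fox: MISS. Cache: [fox]
  2. access ram: MISS. Cache: [fox ram]
  3. access ram: HIT. Next use of ram: step 7. Cache: [fox ram]
  4. access mango: MISS. Cache: [fox ram mango]
  5. access fox: HIT. Next use of fox: step 6. Cache: [fox ram mango]
  6. access fox: HIT. Next use of fox: step 9. Cache: [fox ram mango]
  7. access ram: HIT. Next use of ram: step 12. Cache: [fox ram mango]
  8. access yak: MISS. Cache: [fox ram mango yak]
  9. access fox: HIT. Next use of fox: step 15. Cache: [fox ram mango yak]
  10. access dog: MISS. Cache: [fox ram mango yak dog]
  11. access yak: HIT. Next use of yak: step 16. Cache: [fox ram mango yak dog]
  12. access ram: HIT. Next use of ram: step 20. Cache: [fox ram mango yak dog]
  13. access apple: MISS. Cache: [fox ram mango yak dog apple]
  14. access dog: HIT. Next use of dog: step 19. Cache: [fox ram mango yak dog apple]
  15. access fox: HIT. Next use of fox: step 32. Cache: [fox ram mango yak dog apple]
  16. access yak: HIT. Next use of yak: step 17. Cache: [fox ram mango yak dog apple]
  17. access yak: HIT. Next use of yak: step 18. Cache: [fox ram mango yak dog apple]
  18. access yak: HIT. Next use of yak: step 22. Cache: [fox ram mango yak dog apple]
  19. access dog: HIT. Next use of dog: step 21. Cache: [fox ram mango yak dog apple]
  20. access ram: HIT. Next use of ram: step 23. Cache: [fox ram mango yak dog apple]
  21. access dog: HIT. Next use of dog: never. Cache: [fox ram mango yak dog apple]
  22. access yak: HIT. Next use of yak: step 25. Cache: [fox ram mango yak dog apple]
  23. access ram: HIT. Next use of ram: step 27. Cache: [fox ram mango yak dog apple]
  24. access apple: HIT. Next use of apple: step 28. Cache: [fox ram mango yak dog apple]
  25. access yak: HIT. Next use of yak: step 26. Cache: [fox ram mango yak dog apple]
  26. access yak: HIT. Next use of yak: step 31. Cache: [fox ram mango yak dog apple]
  27. access ram: HIT. Next use of ram: step 38. Cache: [fox ram mango yak dog apple]
  28. access apple: HIT. Next use of apple: step 30. Cache: [fox ram mango yak dog apple]
  29. access mango: HIT. Next use of mango: step 34. Cache: [fox ram mango yak dog apple]
  30. access apple: HIT. Next use of apple: step 39. Cache: [fox ram mango yak dog apple]
  31. access yak: HIT. Next use of yak: step 36. Cache: [fox ram mango yak dog apple]
  32. access fox: HIT. Next use of fox: step 33. Cache: [fox ram mango yak dog apple]
  33. access fox: HIT. Next use of fox: never. Cache: [fox ram mango yak dog apple]
  34. access mango: HIT. Next use of mango: step 35. Cache: [fox ram mango yak dog apple]
  35. access mango: HIT. Next use of mango: never. Cache: [fox ram mango yak dog apple]
  36. access yak: HIT. Next use of yak: step 37. Cache: [fox ram mango yak dog apple]
  37. access yak: HIT. Next use of yak: never. Cache: [fox ram mango yak dog apple]
  38. access ram: HIT. Next use of ram: never. Cache: [fox ram mango yak dog apple]
  39. access apple: HIT. Next use of apple: never. Cache: [fox ram mango yak dog apple]
  40. access jay: MISS, evict fox (next use: never). Cache: [ram mango yak dog apple jay]
Total: 33 hits, 7 misses, 1 evictions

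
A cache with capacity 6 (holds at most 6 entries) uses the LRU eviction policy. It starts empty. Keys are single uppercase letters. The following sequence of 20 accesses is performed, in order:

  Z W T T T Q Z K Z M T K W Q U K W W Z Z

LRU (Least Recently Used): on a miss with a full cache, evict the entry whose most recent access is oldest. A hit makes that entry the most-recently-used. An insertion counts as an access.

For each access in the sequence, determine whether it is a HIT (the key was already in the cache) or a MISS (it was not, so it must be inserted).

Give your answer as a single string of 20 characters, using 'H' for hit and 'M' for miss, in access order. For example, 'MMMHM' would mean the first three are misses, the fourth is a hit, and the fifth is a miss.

LRU simulation (capacity=6):
  1. access Z: MISS. Cache (LRU->MRU): [Z]
  2. access W: MISS. Cache (LRU->MRU): [Z W]
  3. access T: MISS. Cache (LRU->MRU): [Z W T]
  4. access T: HIT. Cache (LRU->MRU): [Z W T]
  5. access T: HIT. Cache (LRU->MRU): [Z W T]
  6. access Q: MISS. Cache (LRU->MRU): [Z W T Q]
  7. access Z: HIT. Cache (LRU->MRU): [W T Q Z]
  8. access K: MISS. Cache (LRU->MRU): [W T Q Z K]
  9. access Z: HIT. Cache (LRU->MRU): [W T Q K Z]
  10. access M: MISS. Cache (LRU->MRU): [W T Q K Z M]
  11. access T: HIT. Cache (LRU->MRU): [W Q K Z M T]
  12. access K: HIT. Cache (LRU->MRU): [W Q Z M T K]
  13. access W: HIT. Cache (LRU->MRU): [Q Z M T K W]
  14. access Q: HIT. Cache (LRU->MRU): [Z M T K W Q]
  15. access U: MISS, evict Z. Cache (LRU->MRU): [M T K W Q U]
  16. access K: HIT. Cache (LRU->MRU): [M T W Q U K]
  17. access W: HIT. Cache (LRU->MRU): [M T Q U K W]
  18. access W: HIT. Cache (LRU->MRU): [M T Q U K W]
  19. access Z: MISS, evict M. Cache (LRU->MRU): [T Q U K W Z]
  20. access Z: HIT. Cache (LRU->MRU): [T Q U K W Z]
Total: 12 hits, 8 misses, 2 evictions

Answer: MMMHHMHMHMHHHHMHHHMH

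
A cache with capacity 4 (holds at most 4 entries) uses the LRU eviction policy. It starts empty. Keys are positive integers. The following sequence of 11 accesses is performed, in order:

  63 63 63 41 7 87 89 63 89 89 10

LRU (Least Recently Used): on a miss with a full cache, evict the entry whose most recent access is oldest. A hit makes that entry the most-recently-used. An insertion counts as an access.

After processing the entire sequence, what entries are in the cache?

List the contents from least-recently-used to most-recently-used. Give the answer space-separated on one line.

Answer: 87 63 89 10

Derivation:
LRU simulation (capacity=4):
  1. access 63: MISS. Cache (LRU->MRU): [63]
  2. access 63: HIT. Cache (LRU->MRU): [63]
  3. access 63: HIT. Cache (LRU->MRU): [63]
  4. access 41: MISS. Cache (LRU->MRU): [63 41]
  5. access 7: MISS. Cache (LRU->MRU): [63 41 7]
  6. access 87: MISS. Cache (LRU->MRU): [63 41 7 87]
  7. access 89: MISS, evict 63. Cache (LRU->MRU): [41 7 87 89]
  8. access 63: MISS, evict 41. Cache (LRU->MRU): [7 87 89 63]
  9. access 89: HIT. Cache (LRU->MRU): [7 87 63 89]
  10. access 89: HIT. Cache (LRU->MRU): [7 87 63 89]
  11. access 10: MISS, evict 7. Cache (LRU->MRU): [87 63 89 10]
Total: 4 hits, 7 misses, 3 evictions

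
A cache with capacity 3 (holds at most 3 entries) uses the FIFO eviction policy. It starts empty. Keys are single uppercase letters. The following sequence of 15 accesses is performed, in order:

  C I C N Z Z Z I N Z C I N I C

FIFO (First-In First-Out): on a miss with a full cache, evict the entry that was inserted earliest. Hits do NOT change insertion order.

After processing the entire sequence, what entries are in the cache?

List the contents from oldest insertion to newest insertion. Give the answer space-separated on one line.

Answer: C I N

Derivation:
FIFO simulation (capacity=3):
  1. access C: MISS. Cache (old->new): [C]
  2. access I: MISS. Cache (old->new): [C I]
  3. access C: HIT. Cache (old->new): [C I]
  4. access N: MISS. Cache (old->new): [C I N]
  5. access Z: MISS, evict C. Cache (old->new): [I N Z]
  6. access Z: HIT. Cache (old->new): [I N Z]
  7. access Z: HIT. Cache (old->new): [I N Z]
  8. access I: HIT. Cache (old->new): [I N Z]
  9. access N: HIT. Cache (old->new): [I N Z]
  10. access Z: HIT. Cache (old->new): [I N Z]
  11. access C: MISS, evict I. Cache (old->new): [N Z C]
  12. access I: MISS, evict N. Cache (old->new): [Z C I]
  13. access N: MISS, evict Z. Cache (old->new): [C I N]
  14. access I: HIT. Cache (old->new): [C I N]
  15. access C: HIT. Cache (old->new): [C I N]
Total: 8 hits, 7 misses, 4 evictions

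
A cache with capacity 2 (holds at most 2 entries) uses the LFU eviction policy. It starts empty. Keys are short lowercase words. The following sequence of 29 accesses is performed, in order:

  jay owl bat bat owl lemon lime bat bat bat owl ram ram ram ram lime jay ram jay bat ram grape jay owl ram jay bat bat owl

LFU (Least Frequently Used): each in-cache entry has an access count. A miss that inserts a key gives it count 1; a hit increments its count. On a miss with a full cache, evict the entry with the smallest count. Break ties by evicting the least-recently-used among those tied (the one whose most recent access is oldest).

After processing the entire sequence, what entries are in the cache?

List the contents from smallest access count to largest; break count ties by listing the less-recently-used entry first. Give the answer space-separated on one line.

Answer: owl ram

Derivation:
LFU simulation (capacity=2):
  1. access jay: MISS. Cache: [jay(c=1)]
  2. access owl: MISS. Cache: [jay(c=1) owl(c=1)]
  3. access bat: MISS, evict jay(c=1). Cache: [owl(c=1) bat(c=1)]
  4. access bat: HIT, count now 2. Cache: [owl(c=1) bat(c=2)]
  5. access owl: HIT, count now 2. Cache: [bat(c=2) owl(c=2)]
  6. access lemon: MISS, evict bat(c=2). Cache: [lemon(c=1) owl(c=2)]
  7. access lime: MISS, evict lemon(c=1). Cache: [lime(c=1) owl(c=2)]
  8. access bat: MISS, evict lime(c=1). Cache: [bat(c=1) owl(c=2)]
  9. access bat: HIT, count now 2. Cache: [owl(c=2) bat(c=2)]
  10. access bat: HIT, count now 3. Cache: [owl(c=2) bat(c=3)]
  11. access owl: HIT, count now 3. Cache: [bat(c=3) owl(c=3)]
  12. access ram: MISS, evict bat(c=3). Cache: [ram(c=1) owl(c=3)]
  13. access ram: HIT, count now 2. Cache: [ram(c=2) owl(c=3)]
  14. access ram: HIT, count now 3. Cache: [owl(c=3) ram(c=3)]
  15. access ram: HIT, count now 4. Cache: [owl(c=3) ram(c=4)]
  16. access lime: MISS, evict owl(c=3). Cache: [lime(c=1) ram(c=4)]
  17. access jay: MISS, evict lime(c=1). Cache: [jay(c=1) ram(c=4)]
  18. access ram: HIT, count now 5. Cache: [jay(c=1) ram(c=5)]
  19. access jay: HIT, count now 2. Cache: [jay(c=2) ram(c=5)]
  20. access bat: MISS, evict jay(c=2). Cache: [bat(c=1) ram(c=5)]
  21. access ram: HIT, count now 6. Cache: [bat(c=1) ram(c=6)]
  22. access grape: MISS, evict bat(c=1). Cache: [grape(c=1) ram(c=6)]
  23. access jay: MISS, evict grape(c=1). Cache: [jay(c=1) ram(c=6)]
  24. access owl: MISS, evict jay(c=1). Cache: [owl(c=1) ram(c=6)]
  25. access ram: HIT, count now 7. Cache: [owl(c=1) ram(c=7)]
  26. access jay: MISS, evict owl(c=1). Cache: [jay(c=1) ram(c=7)]
  27. access bat: MISS, evict jay(c=1). Cache: [bat(c=1) ram(c=7)]
  28. access bat: HIT, count now 2. Cache: [bat(c=2) ram(c=7)]
  29. access owl: MISS, evict bat(c=2). Cache: [owl(c=1) ram(c=7)]
Total: 13 hits, 16 misses, 14 evictions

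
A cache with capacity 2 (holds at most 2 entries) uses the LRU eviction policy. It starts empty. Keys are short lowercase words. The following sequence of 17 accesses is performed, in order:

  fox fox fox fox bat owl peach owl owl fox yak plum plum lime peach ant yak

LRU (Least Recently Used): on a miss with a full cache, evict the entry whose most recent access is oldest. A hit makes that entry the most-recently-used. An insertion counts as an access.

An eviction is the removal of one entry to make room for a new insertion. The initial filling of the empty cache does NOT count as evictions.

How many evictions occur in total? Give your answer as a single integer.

Answer: 9

Derivation:
LRU simulation (capacity=2):
  1. access fox: MISS. Cache (LRU->MRU): [fox]
  2. access fox: HIT. Cache (LRU->MRU): [fox]
  3. access fox: HIT. Cache (LRU->MRU): [fox]
  4. access fox: HIT. Cache (LRU->MRU): [fox]
  5. access bat: MISS. Cache (LRU->MRU): [fox bat]
  6. access owl: MISS, evict fox. Cache (LRU->MRU): [bat owl]
  7. access peach: MISS, evict bat. Cache (LRU->MRU): [owl peach]
  8. access owl: HIT. Cache (LRU->MRU): [peach owl]
  9. access owl: HIT. Cache (LRU->MRU): [peach owl]
  10. access fox: MISS, evict peach. Cache (LRU->MRU): [owl fox]
  11. access yak: MISS, evict owl. Cache (LRU->MRU): [fox yak]
  12. access plum: MISS, evict fox. Cache (LRU->MRU): [yak plum]
  13. access plum: HIT. Cache (LRU->MRU): [yak plum]
  14. access lime: MISS, evict yak. Cache (LRU->MRU): [plum lime]
  15. access peach: MISS, evict plum. Cache (LRU->MRU): [lime peach]
  16. access ant: MISS, evict lime. Cache (LRU->MRU): [peach ant]
  17. access yak: MISS, evict peach. Cache (LRU->MRU): [ant yak]
Total: 6 hits, 11 misses, 9 evictions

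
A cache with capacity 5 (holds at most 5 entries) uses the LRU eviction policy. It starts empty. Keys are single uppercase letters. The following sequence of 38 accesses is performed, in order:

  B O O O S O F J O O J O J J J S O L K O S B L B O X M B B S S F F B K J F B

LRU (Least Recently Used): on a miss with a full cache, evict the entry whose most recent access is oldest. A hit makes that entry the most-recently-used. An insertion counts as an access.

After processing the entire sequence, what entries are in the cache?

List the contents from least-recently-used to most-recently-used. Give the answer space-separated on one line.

LRU simulation (capacity=5):
  1. access B: MISS. Cache (LRU->MRU): [B]
  2. access O: MISS. Cache (LRU->MRU): [B O]
  3. access O: HIT. Cache (LRU->MRU): [B O]
  4. access O: HIT. Cache (LRU->MRU): [B O]
  5. access S: MISS. Cache (LRU->MRU): [B O S]
  6. access O: HIT. Cache (LRU->MRU): [B S O]
  7. access F: MISS. Cache (LRU->MRU): [B S O F]
  8. access J: MISS. Cache (LRU->MRU): [B S O F J]
  9. access O: HIT. Cache (LRU->MRU): [B S F J O]
  10. access O: HIT. Cache (LRU->MRU): [B S F J O]
  11. access J: HIT. Cache (LRU->MRU): [B S F O J]
  12. access O: HIT. Cache (LRU->MRU): [B S F J O]
  13. access J: HIT. Cache (LRU->MRU): [B S F O J]
  14. access J: HIT. Cache (LRU->MRU): [B S F O J]
  15. access J: HIT. Cache (LRU->MRU): [B S F O J]
  16. access S: HIT. Cache (LRU->MRU): [B F O J S]
  17. access O: HIT. Cache (LRU->MRU): [B F J S O]
  18. access L: MISS, evict B. Cache (LRU->MRU): [F J S O L]
  19. access K: MISS, evict F. Cache (LRU->MRU): [J S O L K]
  20. access O: HIT. Cache (LRU->MRU): [J S L K O]
  21. access S: HIT. Cache (LRU->MRU): [J L K O S]
  22. access B: MISS, evict J. Cache (LRU->MRU): [L K O S B]
  23. access L: HIT. Cache (LRU->MRU): [K O S B L]
  24. access B: HIT. Cache (LRU->MRU): [K O S L B]
  25. access O: HIT. Cache (LRU->MRU): [K S L B O]
  26. access X: MISS, evict K. Cache (LRU->MRU): [S L B O X]
  27. access M: MISS, evict S. Cache (LRU->MRU): [L B O X M]
  28. access B: HIT. Cache (LRU->MRU): [L O X M B]
  29. access B: HIT. Cache (LRU->MRU): [L O X M B]
  30. access S: MISS, evict L. Cache (LRU->MRU): [O X M B S]
  31. access S: HIT. Cache (LRU->MRU): [O X M B S]
  32. access F: MISS, evict O. Cache (LRU->MRU): [X M B S F]
  33. access F: HIT. Cache (LRU->MRU): [X M B S F]
  34. access B: HIT. Cache (LRU->MRU): [X M S F B]
  35. access K: MISS, evict X. Cache (LRU->MRU): [M S F B K]
  36. access J: MISS, evict M. Cache (LRU->MRU): [S F B K J]
  37. access F: HIT. Cache (LRU->MRU): [S B K J F]
  38. access B: HIT. Cache (LRU->MRU): [S K J F B]
Total: 24 hits, 14 misses, 9 evictions

Answer: S K J F B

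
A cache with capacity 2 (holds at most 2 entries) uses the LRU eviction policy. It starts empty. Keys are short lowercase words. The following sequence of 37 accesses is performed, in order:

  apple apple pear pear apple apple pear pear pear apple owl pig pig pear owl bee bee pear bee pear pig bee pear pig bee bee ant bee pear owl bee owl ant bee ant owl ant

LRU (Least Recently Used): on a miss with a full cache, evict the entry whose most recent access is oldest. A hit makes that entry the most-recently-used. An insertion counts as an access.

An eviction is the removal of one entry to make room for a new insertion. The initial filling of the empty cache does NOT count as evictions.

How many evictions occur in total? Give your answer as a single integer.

Answer: 18

Derivation:
LRU simulation (capacity=2):
  1. access apple: MISS. Cache (LRU->MRU): [apple]
  2. access apple: HIT. Cache (LRU->MRU): [apple]
  3. access pear: MISS. Cache (LRU->MRU): [apple pear]
  4. access pear: HIT. Cache (LRU->MRU): [apple pear]
  5. access apple: HIT. Cache (LRU->MRU): [pear apple]
  6. access apple: HIT. Cache (LRU->MRU): [pear apple]
  7. access pear: HIT. Cache (LRU->MRU): [apple pear]
  8. access pear: HIT. Cache (LRU->MRU): [apple pear]
  9. access pear: HIT. Cache (LRU->MRU): [apple pear]
  10. access apple: HIT. Cache (LRU->MRU): [pear apple]
  11. access owl: MISS, evict pear. Cache (LRU->MRU): [apple owl]
  12. access pig: MISS, evict apple. Cache (LRU->MRU): [owl pig]
  13. access pig: HIT. Cache (LRU->MRU): [owl pig]
  14. access pear: MISS, evict owl. Cache (LRU->MRU): [pig pear]
  15. access owl: MISS, evict pig. Cache (LRU->MRU): [pear owl]
  16. access bee: MISS, evict pear. Cache (LRU->MRU): [owl bee]
  17. access bee: HIT. Cache (LRU->MRU): [owl bee]
  18. access pear: MISS, evict owl. Cache (LRU->MRU): [bee pear]
  19. access bee: HIT. Cache (LRU->MRU): [pear bee]
  20. access pear: HIT. Cache (LRU->MRU): [bee pear]
  21. access pig: MISS, evict bee. Cache (LRU->MRU): [pear pig]
  22. access bee: MISS, evict pear. Cache (LRU->MRU): [pig bee]
  23. access pear: MISS, evict pig. Cache (LRU->MRU): [bee pear]
  24. access pig: MISS, evict bee. Cache (LRU->MRU): [pear pig]
  25. access bee: MISS, evict pear. Cache (LRU->MRU): [pig bee]
  26. access bee: HIT. Cache (LRU->MRU): [pig bee]
  27. access ant: MISS, evict pig. Cache (LRU->MRU): [bee ant]
  28. access bee: HIT. Cache (LRU->MRU): [ant bee]
  29. access pear: MISS, evict ant. Cache (LRU->MRU): [bee pear]
  30. access owl: MISS, evict bee. Cache (LRU->MRU): [pear owl]
  31. access bee: MISS, evict pear. Cache (LRU->MRU): [owl bee]
  32. access owl: HIT. Cache (LRU->MRU): [bee owl]
  33. access ant: MISS, evict bee. Cache (LRU->MRU): [owl ant]
  34. access bee: MISS, evict owl. Cache (LRU->MRU): [ant bee]
  35. access ant: HIT. Cache (LRU->MRU): [bee ant]
  36. access owl: MISS, evict bee. Cache (LRU->MRU): [ant owl]
  37. access ant: HIT. Cache (LRU->MRU): [owl ant]
Total: 17 hits, 20 misses, 18 evictions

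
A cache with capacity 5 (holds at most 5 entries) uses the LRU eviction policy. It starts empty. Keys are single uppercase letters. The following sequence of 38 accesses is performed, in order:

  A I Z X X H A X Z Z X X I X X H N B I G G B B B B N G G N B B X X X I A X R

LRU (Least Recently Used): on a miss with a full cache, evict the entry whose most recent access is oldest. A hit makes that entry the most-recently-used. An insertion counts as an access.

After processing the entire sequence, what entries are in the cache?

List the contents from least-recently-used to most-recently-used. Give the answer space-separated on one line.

Answer: B I A X R

Derivation:
LRU simulation (capacity=5):
  1. access A: MISS. Cache (LRU->MRU): [A]
  2. access I: MISS. Cache (LRU->MRU): [A I]
  3. access Z: MISS. Cache (LRU->MRU): [A I Z]
  4. access X: MISS. Cache (LRU->MRU): [A I Z X]
  5. access X: HIT. Cache (LRU->MRU): [A I Z X]
  6. access H: MISS. Cache (LRU->MRU): [A I Z X H]
  7. access A: HIT. Cache (LRU->MRU): [I Z X H A]
  8. access X: HIT. Cache (LRU->MRU): [I Z H A X]
  9. access Z: HIT. Cache (LRU->MRU): [I H A X Z]
  10. access Z: HIT. Cache (LRU->MRU): [I H A X Z]
  11. access X: HIT. Cache (LRU->MRU): [I H A Z X]
  12. access X: HIT. Cache (LRU->MRU): [I H A Z X]
  13. access I: HIT. Cache (LRU->MRU): [H A Z X I]
  14. access X: HIT. Cache (LRU->MRU): [H A Z I X]
  15. access X: HIT. Cache (LRU->MRU): [H A Z I X]
  16. access H: HIT. Cache (LRU->MRU): [A Z I X H]
  17. access N: MISS, evict A. Cache (LRU->MRU): [Z I X H N]
  18. access B: MISS, evict Z. Cache (LRU->MRU): [I X H N B]
  19. access I: HIT. Cache (LRU->MRU): [X H N B I]
  20. access G: MISS, evict X. Cache (LRU->MRU): [H N B I G]
  21. access G: HIT. Cache (LRU->MRU): [H N B I G]
  22. access B: HIT. Cache (LRU->MRU): [H N I G B]
  23. access B: HIT. Cache (LRU->MRU): [H N I G B]
  24. access B: HIT. Cache (LRU->MRU): [H N I G B]
  25. access B: HIT. Cache (LRU->MRU): [H N I G B]
  26. access N: HIT. Cache (LRU->MRU): [H I G B N]
  27. access G: HIT. Cache (LRU->MRU): [H I B N G]
  28. access G: HIT. Cache (LRU->MRU): [H I B N G]
  29. access N: HIT. Cache (LRU->MRU): [H I B G N]
  30. access B: HIT. Cache (LRU->MRU): [H I G N B]
  31. access B: HIT. Cache (LRU->MRU): [H I G N B]
  32. access X: MISS, evict H. Cache (LRU->MRU): [I G N B X]
  33. access X: HIT. Cache (LRU->MRU): [I G N B X]
  34. access X: HIT. Cache (LRU->MRU): [I G N B X]
  35. access I: HIT. Cache (LRU->MRU): [G N B X I]
  36. access A: MISS, evict G. Cache (LRU->MRU): [N B X I A]
  37. access X: HIT. Cache (LRU->MRU): [N B I A X]
  38. access R: MISS, evict N. Cache (LRU->MRU): [B I A X R]
Total: 27 hits, 11 misses, 6 evictions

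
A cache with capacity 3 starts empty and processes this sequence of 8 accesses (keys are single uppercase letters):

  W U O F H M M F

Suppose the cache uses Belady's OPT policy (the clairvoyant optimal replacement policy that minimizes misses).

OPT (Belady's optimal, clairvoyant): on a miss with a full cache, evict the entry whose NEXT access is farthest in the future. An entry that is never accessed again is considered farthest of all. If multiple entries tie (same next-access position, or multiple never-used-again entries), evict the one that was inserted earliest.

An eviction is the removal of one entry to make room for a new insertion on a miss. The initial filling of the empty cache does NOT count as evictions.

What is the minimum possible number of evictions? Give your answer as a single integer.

OPT (Belady) simulation (capacity=3):
  1. access W: MISS. Cache: [W]
  2. access U: MISS. Cache: [W U]
  3. access O: MISS. Cache: [W U O]
  4. access F: MISS, evict W (next use: never). Cache: [U O F]
  5. access H: MISS, evict U (next use: never). Cache: [O F H]
  6. access M: MISS, evict O (next use: never). Cache: [F H M]
  7. access M: HIT. Next use of M: never. Cache: [F H M]
  8. access F: HIT. Next use of F: never. Cache: [F H M]
Total: 2 hits, 6 misses, 3 evictions

Answer: 3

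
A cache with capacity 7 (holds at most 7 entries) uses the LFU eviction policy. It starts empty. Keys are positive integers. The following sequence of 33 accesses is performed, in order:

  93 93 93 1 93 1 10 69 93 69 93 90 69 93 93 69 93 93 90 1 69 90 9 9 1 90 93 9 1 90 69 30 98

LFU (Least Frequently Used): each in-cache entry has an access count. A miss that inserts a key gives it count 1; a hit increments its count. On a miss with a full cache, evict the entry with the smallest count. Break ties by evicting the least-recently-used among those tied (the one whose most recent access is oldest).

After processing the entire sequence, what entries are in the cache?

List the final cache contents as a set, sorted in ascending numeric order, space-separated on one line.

Answer: 1 9 30 69 90 93 98

Derivation:
LFU simulation (capacity=7):
  1. access 93: MISS. Cache: [93(c=1)]
  2. access 93: HIT, count now 2. Cache: [93(c=2)]
  3. access 93: HIT, count now 3. Cache: [93(c=3)]
  4. access 1: MISS. Cache: [1(c=1) 93(c=3)]
  5. access 93: HIT, count now 4. Cache: [1(c=1) 93(c=4)]
  6. access 1: HIT, count now 2. Cache: [1(c=2) 93(c=4)]
  7. access 10: MISS. Cache: [10(c=1) 1(c=2) 93(c=4)]
  8. access 69: MISS. Cache: [10(c=1) 69(c=1) 1(c=2) 93(c=4)]
  9. access 93: HIT, count now 5. Cache: [10(c=1) 69(c=1) 1(c=2) 93(c=5)]
  10. access 69: HIT, count now 2. Cache: [10(c=1) 1(c=2) 69(c=2) 93(c=5)]
  11. access 93: HIT, count now 6. Cache: [10(c=1) 1(c=2) 69(c=2) 93(c=6)]
  12. access 90: MISS. Cache: [10(c=1) 90(c=1) 1(c=2) 69(c=2) 93(c=6)]
  13. access 69: HIT, count now 3. Cache: [10(c=1) 90(c=1) 1(c=2) 69(c=3) 93(c=6)]
  14. access 93: HIT, count now 7. Cache: [10(c=1) 90(c=1) 1(c=2) 69(c=3) 93(c=7)]
  15. access 93: HIT, count now 8. Cache: [10(c=1) 90(c=1) 1(c=2) 69(c=3) 93(c=8)]
  16. access 69: HIT, count now 4. Cache: [10(c=1) 90(c=1) 1(c=2) 69(c=4) 93(c=8)]
  17. access 93: HIT, count now 9. Cache: [10(c=1) 90(c=1) 1(c=2) 69(c=4) 93(c=9)]
  18. access 93: HIT, count now 10. Cache: [10(c=1) 90(c=1) 1(c=2) 69(c=4) 93(c=10)]
  19. access 90: HIT, count now 2. Cache: [10(c=1) 1(c=2) 90(c=2) 69(c=4) 93(c=10)]
  20. access 1: HIT, count now 3. Cache: [10(c=1) 90(c=2) 1(c=3) 69(c=4) 93(c=10)]
  21. access 69: HIT, count now 5. Cache: [10(c=1) 90(c=2) 1(c=3) 69(c=5) 93(c=10)]
  22. access 90: HIT, count now 3. Cache: [10(c=1) 1(c=3) 90(c=3) 69(c=5) 93(c=10)]
  23. access 9: MISS. Cache: [10(c=1) 9(c=1) 1(c=3) 90(c=3) 69(c=5) 93(c=10)]
  24. access 9: HIT, count now 2. Cache: [10(c=1) 9(c=2) 1(c=3) 90(c=3) 69(c=5) 93(c=10)]
  25. access 1: HIT, count now 4. Cache: [10(c=1) 9(c=2) 90(c=3) 1(c=4) 69(c=5) 93(c=10)]
  26. access 90: HIT, count now 4. Cache: [10(c=1) 9(c=2) 1(c=4) 90(c=4) 69(c=5) 93(c=10)]
  27. access 93: HIT, count now 11. Cache: [10(c=1) 9(c=2) 1(c=4) 90(c=4) 69(c=5) 93(c=11)]
  28. access 9: HIT, count now 3. Cache: [10(c=1) 9(c=3) 1(c=4) 90(c=4) 69(c=5) 93(c=11)]
  29. access 1: HIT, count now 5. Cache: [10(c=1) 9(c=3) 90(c=4) 69(c=5) 1(c=5) 93(c=11)]
  30. access 90: HIT, count now 5. Cache: [10(c=1) 9(c=3) 69(c=5) 1(c=5) 90(c=5) 93(c=11)]
  31. access 69: HIT, count now 6. Cache: [10(c=1) 9(c=3) 1(c=5) 90(c=5) 69(c=6) 93(c=11)]
  32. access 30: MISS. Cache: [10(c=1) 30(c=1) 9(c=3) 1(c=5) 90(c=5) 69(c=6) 93(c=11)]
  33. access 98: MISS, evict 10(c=1). Cache: [30(c=1) 98(c=1) 9(c=3) 1(c=5) 90(c=5) 69(c=6) 93(c=11)]
Total: 25 hits, 8 misses, 1 evictions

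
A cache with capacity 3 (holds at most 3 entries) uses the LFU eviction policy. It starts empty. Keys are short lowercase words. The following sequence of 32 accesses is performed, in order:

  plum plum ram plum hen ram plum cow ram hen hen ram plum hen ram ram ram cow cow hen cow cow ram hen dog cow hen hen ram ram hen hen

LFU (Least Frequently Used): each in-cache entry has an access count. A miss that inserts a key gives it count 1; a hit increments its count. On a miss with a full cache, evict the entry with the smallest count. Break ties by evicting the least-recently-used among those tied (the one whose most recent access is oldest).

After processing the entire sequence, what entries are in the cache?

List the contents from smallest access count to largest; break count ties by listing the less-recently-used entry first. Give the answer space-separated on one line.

Answer: hen plum ram

Derivation:
LFU simulation (capacity=3):
  1. access plum: MISS. Cache: [plum(c=1)]
  2. access plum: HIT, count now 2. Cache: [plum(c=2)]
  3. access ram: MISS. Cache: [ram(c=1) plum(c=2)]
  4. access plum: HIT, count now 3. Cache: [ram(c=1) plum(c=3)]
  5. access hen: MISS. Cache: [ram(c=1) hen(c=1) plum(c=3)]
  6. access ram: HIT, count now 2. Cache: [hen(c=1) ram(c=2) plum(c=3)]
  7. access plum: HIT, count now 4. Cache: [hen(c=1) ram(c=2) plum(c=4)]
  8. access cow: MISS, evict hen(c=1). Cache: [cow(c=1) ram(c=2) plum(c=4)]
  9. access ram: HIT, count now 3. Cache: [cow(c=1) ram(c=3) plum(c=4)]
  10. access hen: MISS, evict cow(c=1). Cache: [hen(c=1) ram(c=3) plum(c=4)]
  11. access hen: HIT, count now 2. Cache: [hen(c=2) ram(c=3) plum(c=4)]
  12. access ram: HIT, count now 4. Cache: [hen(c=2) plum(c=4) ram(c=4)]
  13. access plum: HIT, count now 5. Cache: [hen(c=2) ram(c=4) plum(c=5)]
  14. access hen: HIT, count now 3. Cache: [hen(c=3) ram(c=4) plum(c=5)]
  15. access ram: HIT, count now 5. Cache: [hen(c=3) plum(c=5) ram(c=5)]
  16. access ram: HIT, count now 6. Cache: [hen(c=3) plum(c=5) ram(c=6)]
  17. access ram: HIT, count now 7. Cache: [hen(c=3) plum(c=5) ram(c=7)]
  18. access cow: MISS, evict hen(c=3). Cache: [cow(c=1) plum(c=5) ram(c=7)]
  19. access cow: HIT, count now 2. Cache: [cow(c=2) plum(c=5) ram(c=7)]
  20. access hen: MISS, evict cow(c=2). Cache: [hen(c=1) plum(c=5) ram(c=7)]
  21. access cow: MISS, evict hen(c=1). Cache: [cow(c=1) plum(c=5) ram(c=7)]
  22. access cow: HIT, count now 2. Cache: [cow(c=2) plum(c=5) ram(c=7)]
  23. access ram: HIT, count now 8. Cache: [cow(c=2) plum(c=5) ram(c=8)]
  24. access hen: MISS, evict cow(c=2). Cache: [hen(c=1) plum(c=5) ram(c=8)]
  25. access dog: MISS, evict hen(c=1). Cache: [dog(c=1) plum(c=5) ram(c=8)]
  26. access cow: MISS, evict dog(c=1). Cache: [cow(c=1) plum(c=5) ram(c=8)]
  27. access hen: MISS, evict cow(c=1). Cache: [hen(c=1) plum(c=5) ram(c=8)]
  28. access hen: HIT, count now 2. Cache: [hen(c=2) plum(c=5) ram(c=8)]
  29. access ram: HIT, count now 9. Cache: [hen(c=2) plum(c=5) ram(c=9)]
  30. access ram: HIT, count now 10. Cache: [hen(c=2) plum(c=5) ram(c=10)]
  31. access hen: HIT, count now 3. Cache: [hen(c=3) plum(c=5) ram(c=10)]
  32. access hen: HIT, count now 4. Cache: [hen(c=4) plum(c=5) ram(c=10)]
Total: 20 hits, 12 misses, 9 evictions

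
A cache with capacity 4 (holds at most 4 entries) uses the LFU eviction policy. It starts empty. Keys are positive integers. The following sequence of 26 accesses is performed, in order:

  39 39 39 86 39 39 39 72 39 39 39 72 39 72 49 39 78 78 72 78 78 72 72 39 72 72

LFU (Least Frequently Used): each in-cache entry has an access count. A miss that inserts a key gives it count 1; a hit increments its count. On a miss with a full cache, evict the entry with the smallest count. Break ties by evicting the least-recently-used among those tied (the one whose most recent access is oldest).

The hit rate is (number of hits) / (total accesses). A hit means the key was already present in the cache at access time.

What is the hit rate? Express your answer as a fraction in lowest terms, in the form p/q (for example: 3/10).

LFU simulation (capacity=4):
  1. access 39: MISS. Cache: [39(c=1)]
  2. access 39: HIT, count now 2. Cache: [39(c=2)]
  3. access 39: HIT, count now 3. Cache: [39(c=3)]
  4. access 86: MISS. Cache: [86(c=1) 39(c=3)]
  5. access 39: HIT, count now 4. Cache: [86(c=1) 39(c=4)]
  6. access 39: HIT, count now 5. Cache: [86(c=1) 39(c=5)]
  7. access 39: HIT, count now 6. Cache: [86(c=1) 39(c=6)]
  8. access 72: MISS. Cache: [86(c=1) 72(c=1) 39(c=6)]
  9. access 39: HIT, count now 7. Cache: [86(c=1) 72(c=1) 39(c=7)]
  10. access 39: HIT, count now 8. Cache: [86(c=1) 72(c=1) 39(c=8)]
  11. access 39: HIT, count now 9. Cache: [86(c=1) 72(c=1) 39(c=9)]
  12. access 72: HIT, count now 2. Cache: [86(c=1) 72(c=2) 39(c=9)]
  13. access 39: HIT, count now 10. Cache: [86(c=1) 72(c=2) 39(c=10)]
  14. access 72: HIT, count now 3. Cache: [86(c=1) 72(c=3) 39(c=10)]
  15. access 49: MISS. Cache: [86(c=1) 49(c=1) 72(c=3) 39(c=10)]
  16. access 39: HIT, count now 11. Cache: [86(c=1) 49(c=1) 72(c=3) 39(c=11)]
  17. access 78: MISS, evict 86(c=1). Cache: [49(c=1) 78(c=1) 72(c=3) 39(c=11)]
  18. access 78: HIT, count now 2. Cache: [49(c=1) 78(c=2) 72(c=3) 39(c=11)]
  19. access 72: HIT, count now 4. Cache: [49(c=1) 78(c=2) 72(c=4) 39(c=11)]
  20. access 78: HIT, count now 3. Cache: [49(c=1) 78(c=3) 72(c=4) 39(c=11)]
  21. access 78: HIT, count now 4. Cache: [49(c=1) 72(c=4) 78(c=4) 39(c=11)]
  22. access 72: HIT, count now 5. Cache: [49(c=1) 78(c=4) 72(c=5) 39(c=11)]
  23. access 72: HIT, count now 6. Cache: [49(c=1) 78(c=4) 72(c=6) 39(c=11)]
  24. access 39: HIT, count now 12. Cache: [49(c=1) 78(c=4) 72(c=6) 39(c=12)]
  25. access 72: HIT, count now 7. Cache: [49(c=1) 78(c=4) 72(c=7) 39(c=12)]
  26. access 72: HIT, count now 8. Cache: [49(c=1) 78(c=4) 72(c=8) 39(c=12)]
Total: 21 hits, 5 misses, 1 evictions

Hit rate = 21/26

Answer: 21/26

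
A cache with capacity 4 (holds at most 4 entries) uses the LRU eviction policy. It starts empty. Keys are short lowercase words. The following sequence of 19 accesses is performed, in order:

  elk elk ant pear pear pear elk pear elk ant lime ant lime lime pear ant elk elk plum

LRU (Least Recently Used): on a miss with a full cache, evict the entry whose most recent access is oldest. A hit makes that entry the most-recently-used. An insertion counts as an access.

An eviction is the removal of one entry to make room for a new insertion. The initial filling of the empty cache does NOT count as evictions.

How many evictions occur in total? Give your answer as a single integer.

Answer: 1

Derivation:
LRU simulation (capacity=4):
  1. access elk: MISS. Cache (LRU->MRU): [elk]
  2. access elk: HIT. Cache (LRU->MRU): [elk]
  3. access ant: MISS. Cache (LRU->MRU): [elk ant]
  4. access pear: MISS. Cache (LRU->MRU): [elk ant pear]
  5. access pear: HIT. Cache (LRU->MRU): [elk ant pear]
  6. access pear: HIT. Cache (LRU->MRU): [elk ant pear]
  7. access elk: HIT. Cache (LRU->MRU): [ant pear elk]
  8. access pear: HIT. Cache (LRU->MRU): [ant elk pear]
  9. access elk: HIT. Cache (LRU->MRU): [ant pear elk]
  10. access ant: HIT. Cache (LRU->MRU): [pear elk ant]
  11. access lime: MISS. Cache (LRU->MRU): [pear elk ant lime]
  12. access ant: HIT. Cache (LRU->MRU): [pear elk lime ant]
  13. access lime: HIT. Cache (LRU->MRU): [pear elk ant lime]
  14. access lime: HIT. Cache (LRU->MRU): [pear elk ant lime]
  15. access pear: HIT. Cache (LRU->MRU): [elk ant lime pear]
  16. access ant: HIT. Cache (LRU->MRU): [elk lime pear ant]
  17. access elk: HIT. Cache (LRU->MRU): [lime pear ant elk]
  18. access elk: HIT. Cache (LRU->MRU): [lime pear ant elk]
  19. access plum: MISS, evict lime. Cache (LRU->MRU): [pear ant elk plum]
Total: 14 hits, 5 misses, 1 evictions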